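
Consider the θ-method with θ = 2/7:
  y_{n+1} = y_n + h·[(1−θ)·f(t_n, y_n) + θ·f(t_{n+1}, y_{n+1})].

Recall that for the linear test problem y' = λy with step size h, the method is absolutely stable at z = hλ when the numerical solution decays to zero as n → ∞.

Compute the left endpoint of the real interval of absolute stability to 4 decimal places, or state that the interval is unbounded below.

On y'=λy, z=hλ:
  y_{n+1} = y_n + z·[5/7·y_n + 2/7·y_{n+1}] ⇒ (1 − 2/7z)y_{n+1} = (1 + 5/7z)y_n
  R(z) = (1 + 5/7z)/(1 − 2/7z).

Boundary: |R(x)|=1, x<0.
x=-1.64: |R|=0.1167
R=−1: 1+5/7x = −1+2/7x ⇒ -3/7x=2 ⇒ x=2/(-3/7)=-4.6667
Confirm numerically:
  x=-4.290: |R|=0.92747 <1
  x=-3.453: |R|=0.73817 <1
  x=-2.008: |R|=0.27596 <1
  x=-5.158: |R|=1.08512 >1
  x=-5.116: |R|=1.07823 >1
  x=-4.771: |R|=1.01892 >1
Stable set (-4.6667, 0).

z* = -4.6667.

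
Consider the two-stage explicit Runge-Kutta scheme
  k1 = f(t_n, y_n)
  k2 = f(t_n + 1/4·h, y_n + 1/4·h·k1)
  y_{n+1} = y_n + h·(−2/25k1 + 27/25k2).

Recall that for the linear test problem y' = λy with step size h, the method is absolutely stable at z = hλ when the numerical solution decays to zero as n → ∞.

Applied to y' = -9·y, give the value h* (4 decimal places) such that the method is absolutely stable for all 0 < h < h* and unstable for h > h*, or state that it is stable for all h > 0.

(-3.7037,0); λ=-9 ⇒ h* = (100/27)/9 = 0.4115.

Test eqn y'=λy, z=hλ:
  k1=λy_n ⇒ h·k1=z·y_n;  k2=λ(1+1/4z)y_n ⇒ h·k2=z(1+1/4z)y_n
  y_{n+1}/y_n = 1 − 2/25z + 27/25z(1+1/4z) = 1 + z + 27/100z²
  R(z) = 1 + z + 27/100z².

Need |R(x)|<1, x<0.
x=-1.26: |R|=0.1687
R=1: x+27/100x²=0 ⇒ x=−100/27=-3.7037; min R=1−1/(4·27/100)=0.0741>−1
Confirm numerically:
  x=-2.881: |R|=0.36004 <1
  x=-1.788: |R|=0.07517 <1
  x=-1.693: |R|=0.08089 <1
  x=-4.246: |R|=1.62170 >1
  x=-4.204: |R|=1.56788 >1
  x=-4.006: |R|=1.32697 >1
So |R|<1 on (-3.7037, 0).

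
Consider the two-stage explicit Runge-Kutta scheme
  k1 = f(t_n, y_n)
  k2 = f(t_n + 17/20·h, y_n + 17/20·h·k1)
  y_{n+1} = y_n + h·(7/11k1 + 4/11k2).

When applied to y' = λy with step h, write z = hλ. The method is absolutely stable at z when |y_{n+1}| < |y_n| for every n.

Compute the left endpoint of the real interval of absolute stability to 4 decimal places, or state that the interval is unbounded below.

left endpoint -3.2353.

Set f=λy, z=hλ:
  k1=λy_n ⇒ h·k1=z·y_n;  k2=λ(1+17/20z)y_n ⇒ h·k2=z(1+17/20z)y_n
  y_{n+1}/y_n = 1 + 7/11z + 4/11z(1+17/20z) = 1 + z + 17/55z²
  ⇒ R(z) = 1 + z + 17/55z².

Need |R(x)|<1, x<0.
x=-1.24: |R|=0.2353
R=1: x+17/55x²=0 ⇒ x=−55/17=-3.2353; min R=1−1/(4·17/55)=0.1912>−1
Confirm numerically:
  x=-2.192: |R|=0.29314 <1
  x=-2.163: |R|=0.28310 <1
  x=-1.498: |R|=0.19560 <1
  x=-3.405: |R|=1.17861 >1
  x=-3.372: |R|=1.14248 >1
  x=-3.281: |R|=1.04635 >1
Stable set (-3.2353, 0).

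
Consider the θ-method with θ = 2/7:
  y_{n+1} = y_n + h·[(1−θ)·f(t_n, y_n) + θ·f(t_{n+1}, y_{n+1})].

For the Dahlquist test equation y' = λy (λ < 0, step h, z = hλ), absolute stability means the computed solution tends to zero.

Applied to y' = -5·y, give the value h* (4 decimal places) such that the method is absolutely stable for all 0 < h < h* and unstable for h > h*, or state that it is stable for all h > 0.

(-4.6667,0); λ=-5 ⇒ h* = (14/3)/5 = 0.9333.

On y'=λy, z=hλ:
  y_{n+1} = y_n + z·[5/7·y_n + 2/7·y_{n+1}] ⇒ (1 − 2/7z)y_{n+1} = (1 + 5/7z)y_n
  ⇒ R(z) = (1 + 5/7z)/(1 − 2/7z).

Solve |R(x)|<1 on ℝ⁻.
x=-1.07: |R|=0.1805
R=−1: 1+5/7x = −1+2/7x ⇒ -3/7x=2 ⇒ x=2/(-3/7)=-4.6667
Confirm numerically:
  x=-4.432: |R|=0.95562 <1
  x=-4.390: |R|=0.94740 <1
  x=-2.330: |R|=0.39880 <1
  x=-5.261: |R|=1.10176 >1
  x=-4.897: |R|=1.04115 >1
  x=-4.884: |R|=1.03888 >1
Interval (-4.6667, 0).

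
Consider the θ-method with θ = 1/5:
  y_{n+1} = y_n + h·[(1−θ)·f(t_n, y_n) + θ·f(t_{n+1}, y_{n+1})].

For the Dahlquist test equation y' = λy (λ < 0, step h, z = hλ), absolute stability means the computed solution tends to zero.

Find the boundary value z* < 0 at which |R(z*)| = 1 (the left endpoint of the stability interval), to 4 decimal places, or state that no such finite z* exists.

On y'=λy, z=hλ:
  y_{n+1} = y_n + z·[4/5·y_n + 1/5·y_{n+1}] ⇒ (1 − 1/5z)y_{n+1} = (1 + 4/5z)y_n
  Hence R(z) = (1 + 4/5z)/(1 − 1/5z).

Need |R(x)|<1, x<0.
x=-0.4: |R|=0.6296
R=−1: 1+4/5x = −1+1/5x ⇒ -3/5x=2 ⇒ x=2/(-3/5)=-3.3333
Confirm numerically:
  x=-3.308: |R|=0.99085 <1
  x=-2.668: |R|=0.73970 <1
  x=-1.523: |R|=0.16741 <1
  x=-1.466: |R|=0.13362 <1
  x=-3.820: |R|=1.16553 >1
  x=-3.725: |R|=1.13467 >1
  x=-3.662: |R|=1.11383 >1
Stable set (-3.3333, 0).

z* = -3.3333.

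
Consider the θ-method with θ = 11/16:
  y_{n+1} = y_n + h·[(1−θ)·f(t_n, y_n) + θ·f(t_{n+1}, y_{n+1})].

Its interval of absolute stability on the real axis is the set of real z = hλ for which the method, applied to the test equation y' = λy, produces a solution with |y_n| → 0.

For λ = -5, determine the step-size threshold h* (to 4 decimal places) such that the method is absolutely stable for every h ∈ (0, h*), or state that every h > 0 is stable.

unbounded; (−∞, 0). Any h>0 works for λ=-5.

Test eqn y'=λy, z=hλ:
  y_{n+1} = y_n + z·[5/16·y_n + 11/16·y_{n+1}] ⇒ (1 − 11/16z)y_{n+1} = (1 + 5/16z)y_n
  ⇒ R(z) = (1 + 5/16z)/(1 − 11/16z).

Boundary: |R(x)|=1, x<0.
x=-0.43: |R|=0.6681
x=-2: |R|=0.1579
x=-10: |R|=0.2698
x=-100: |R|=0.4337
θ=11/16≥1/2 ⇒ |1+5/16x|<|1−11/16x| ∀x<0 ⇒ interval (−∞,0).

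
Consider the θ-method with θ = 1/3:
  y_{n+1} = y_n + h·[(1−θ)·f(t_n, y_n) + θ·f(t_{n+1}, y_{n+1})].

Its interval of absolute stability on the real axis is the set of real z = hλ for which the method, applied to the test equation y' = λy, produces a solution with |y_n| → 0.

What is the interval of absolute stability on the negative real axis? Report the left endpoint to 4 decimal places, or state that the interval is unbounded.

z∈(-6.0000,0).

With y'=λy (z=hλ):
  y_{n+1} = y_n + z·[2/3·y_n + 1/3·y_{n+1}] ⇒ (1 − 1/3z)y_{n+1} = (1 + 2/3z)y_n
  ⇒ R(z) = (1 + 2/3z)/(1 − 1/3z).

Solve |R(x)|<1 on ℝ⁻.
x=-0.9: |R|=0.3077
R=−1: 1+2/3x = −1+1/3x ⇒ -1/3x=2 ⇒ x=2/(-1/3)=-6.0000
Confirm numerically:
  x=-5.487: |R|=0.93955 <1
  x=-4.034: |R|=0.72050 <1
  x=-3.223: |R|=0.55375 <1
  x=-6.376: |R|=1.04010 >1
  x=-6.207: |R|=1.02248 >1
  x=-6.158: |R|=1.01725 >1
So |R|<1 on (-6.0000, 0).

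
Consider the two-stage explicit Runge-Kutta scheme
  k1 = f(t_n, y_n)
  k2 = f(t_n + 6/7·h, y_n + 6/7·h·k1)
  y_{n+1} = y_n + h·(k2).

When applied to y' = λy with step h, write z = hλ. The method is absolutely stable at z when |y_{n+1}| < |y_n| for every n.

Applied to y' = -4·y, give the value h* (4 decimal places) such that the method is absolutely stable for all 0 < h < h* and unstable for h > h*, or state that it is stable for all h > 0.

Set f=λy, z=hλ:
  k1=λy_n ⇒ h·k1=z·y_n;  k2=λ(1+6/7z)y_n ⇒ h·k2=z(1+6/7z)y_n
  y_{n+1}/y_n = 1 + z(1+6/7z) = 1 + z + 6/7z²
  R(z) = 1 + z + 6/7z².

Find x<0 with |R(x)|<1.
x=-1.39: |R|=1.2661
R=1: x+6/7x²=0 ⇒ x=−7/6=-1.1667; min R=1−1/(4·6/7)=0.7083>−1
Confirm numerically:
  x=-0.999: |R|=0.85643 <1
  x=-0.836: |R|=0.76305 <1
  x=-0.710: |R|=0.72209 <1
  x=-1.433: |R|=1.32713 >1
  x=-1.388: |R|=1.26332 >1
  x=-1.199: |R|=1.03323 >1
Stable set (-1.1667, 0).

(-1.1667,0); λ=-4 ⇒ h* = (7/6)/4 = 0.2917.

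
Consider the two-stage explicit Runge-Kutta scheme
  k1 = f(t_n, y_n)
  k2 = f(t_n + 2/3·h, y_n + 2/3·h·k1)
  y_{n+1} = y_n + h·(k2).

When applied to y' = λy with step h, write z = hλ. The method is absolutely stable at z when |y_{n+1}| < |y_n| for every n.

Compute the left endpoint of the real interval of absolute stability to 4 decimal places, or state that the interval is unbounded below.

z* = -1.5000.

Test eqn y'=λy, z=hλ:
  k1=λy_n ⇒ h·k1=z·y_n;  k2=λ(1+2/3z)y_n ⇒ h·k2=z(1+2/3z)y_n
  y_{n+1}/y_n = 1 + z(1+2/3z) = 1 + z + 2/3z²
  R(z) = 1 + z + 2/3z².

Boundary: |R(x)|=1, x<0.
x=-1.15: |R|=0.7317
R=1: x+2/3x²=0 ⇒ x=−3/2=-1.5000; min R=1−1/(4·2/3)=0.6250>−1
Confirm numerically:
  x=-1.366: |R|=0.87797 <1
  x=-1.137: |R|=0.72485 <1
  x=-0.956: |R|=0.65329 <1
  x=-1.963: |R|=1.60591 >1
  x=-1.763: |R|=1.30911 >1
  x=-1.626: |R|=1.13658 >1
Interval (-1.5000, 0).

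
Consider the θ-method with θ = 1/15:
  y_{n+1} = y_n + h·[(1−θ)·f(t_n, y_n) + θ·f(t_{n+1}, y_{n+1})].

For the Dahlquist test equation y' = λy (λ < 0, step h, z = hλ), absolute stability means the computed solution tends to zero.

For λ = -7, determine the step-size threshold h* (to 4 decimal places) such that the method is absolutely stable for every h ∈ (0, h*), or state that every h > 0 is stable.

(-2.3077,0); λ=-7 ⇒ h* = (30/13)/7 = 0.3297.

Set f=λy, z=hλ:
  y_{n+1} = y_n + z·[14/15·y_n + 1/15·y_{n+1}] ⇒ (1 − 1/15z)y_{n+1} = (1 + 14/15z)y_n
  so R(z) = (1 + 14/15z)/(1 − 1/15z).

Need |R(x)|<1, x<0.
x=-0.86: |R|=0.1866
R=−1: 1+14/15x = −1+1/15x ⇒ -13/15x=2 ⇒ x=2/(-13/15)=-2.3077
Confirm numerically:
  x=-1.224: |R|=0.13166 <1
  x=-1.056: |R|=0.01345 <1
  x=-0.944: |R|=0.11189 <1
  x=-2.789: |R|=1.35173 >1
  x=-2.434: |R|=1.09418 >1
So |R|<1 on (-2.3077, 0).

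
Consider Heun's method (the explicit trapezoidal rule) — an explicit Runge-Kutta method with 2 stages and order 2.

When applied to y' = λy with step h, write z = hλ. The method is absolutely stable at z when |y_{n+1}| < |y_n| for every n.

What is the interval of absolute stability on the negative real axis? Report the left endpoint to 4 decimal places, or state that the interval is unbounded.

z∈(-2.0000,0).

With y'=λy (z=hλ):
  order 2, 2-stage ⇒ R(z)=1+z+z^2/2
  (e.g. R(-0.59)=0.58405, |R|=0.58405)

Boundary: |R(x)|=1, x<0.
x=-0.59: |R|=0.5840
|R(-2.26)|=1.2938 |R(-0.96)|=0.5008 |R(-0.64)|=0.5648
Bisect:
  x_lo=-2.4908 |R|=1.6113  x_hi=-0.2171 |R|=0.8065
  mid=-1.35397 |R|=0.56265 →hi
  mid=-1.92240 |R|=0.92542 →hi
  mid=-2.20662 |R|=1.22797 →lo
  mid=-2.06451 |R|=1.06659 →lo
  mid=-1.99346 |R|=0.99348 →hi
  mid=-2.02899 |R|=1.02941 →lo
  mid=-2.01122 |R|=1.01129 →lo
  ...
  [-2.00012,-1.99998] ⇒ x*=-2.0000
Interval (-2.0000, 0).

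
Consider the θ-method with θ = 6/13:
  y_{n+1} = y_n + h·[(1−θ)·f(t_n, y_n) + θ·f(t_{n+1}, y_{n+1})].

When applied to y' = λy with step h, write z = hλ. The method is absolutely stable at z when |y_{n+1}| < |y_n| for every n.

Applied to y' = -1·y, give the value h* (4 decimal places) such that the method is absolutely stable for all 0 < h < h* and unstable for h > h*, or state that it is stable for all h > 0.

(-26.0000,0); λ=-1 ⇒ h* = (26)/1 = 26.0000.

On y'=λy, z=hλ:
  y_{n+1} = y_n + z·[7/13·y_n + 6/13·y_{n+1}] ⇒ (1 − 6/13z)y_{n+1} = (1 + 7/13z)y_n
  Hence R(z) = (1 + 7/13z)/(1 − 6/13z).

Need |R(x)|<1, x<0.
x=-1.76: |R|=0.0289
R=−1: 1+7/13x = −1+6/13x ⇒ -1/13x=2 ⇒ x=2/(-1/13)=-26.0000
Confirm numerically:
  x=-22.472: |R|=0.97614 <1
  x=-21.730: |R|=0.97022 <1
  x=-18.769: |R|=0.94243 <1
  x=-11.444: |R|=0.82176 <1
  x=-26.297: |R|=1.00174 >1
  x=-26.267: |R|=1.00157 >1
So |R|<1 on (-26.0000, 0).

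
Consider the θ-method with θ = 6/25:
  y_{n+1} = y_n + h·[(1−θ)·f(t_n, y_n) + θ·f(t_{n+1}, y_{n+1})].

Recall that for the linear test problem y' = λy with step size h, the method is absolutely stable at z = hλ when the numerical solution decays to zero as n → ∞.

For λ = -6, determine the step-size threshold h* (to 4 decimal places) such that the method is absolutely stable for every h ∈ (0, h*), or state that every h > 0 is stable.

Test eqn y'=λy, z=hλ:
  y_{n+1} = y_n + z·[19/25·y_n + 6/25·y_{n+1}] ⇒ (1 − 6/25z)y_{n+1} = (1 + 19/25z)y_n
  R(z) = (1 + 19/25z)/(1 − 6/25z).

Find x<0 with |R(x)|<1.
x=-0.7: |R|=0.4007
R=−1: 1+19/25x = −1+6/25x ⇒ -13/25x=2 ⇒ x=2/(-13/25)=-3.8462
Confirm numerically:
  x=-2.546: |R|=0.58035 <1
  x=-2.478: |R|=0.55388 <1
  x=-1.837: |R|=0.27492 <1
  x=-4.444: |R|=1.15043 >1
  x=-4.038: |R|=1.05066 >1
Interval (-3.8462, 0).

(-3.8462,0); λ=-6 ⇒ h* = (50/13)/6 = 0.6410.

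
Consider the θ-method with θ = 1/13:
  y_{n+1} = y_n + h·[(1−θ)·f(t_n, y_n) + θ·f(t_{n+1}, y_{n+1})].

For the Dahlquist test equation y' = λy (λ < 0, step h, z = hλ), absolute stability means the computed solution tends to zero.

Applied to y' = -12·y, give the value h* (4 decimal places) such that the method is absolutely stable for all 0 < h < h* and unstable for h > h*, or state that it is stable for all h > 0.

(-2.3636,0); λ=-12 ⇒ h* = (26/11)/12 = 0.1970.

Set f=λy, z=hλ:
  y_{n+1} = y_n + z·[12/13·y_n + 1/13·y_{n+1}] ⇒ (1 − 1/13z)y_{n+1} = (1 + 12/13z)y_n
  R(z) = (1 + 12/13z)/(1 − 1/13z).

Need |R(x)|<1, x<0.
x=-1.01: |R|=0.0628
R=−1: 1+12/13x = −1+1/13x ⇒ -11/13x=2 ⇒ x=2/(-11/13)=-2.3636
Confirm numerically:
  x=-2.227: |R|=0.90129 <1
  x=-2.148: |R|=0.84341 <1
  x=-1.132: |R|=0.04132 <1
  x=-2.962: |R|=1.41235 >1
  x=-2.547: |R|=1.12974 >1
  x=-2.469: |R|=1.07492 >1
So |R|<1 on (-2.3636, 0).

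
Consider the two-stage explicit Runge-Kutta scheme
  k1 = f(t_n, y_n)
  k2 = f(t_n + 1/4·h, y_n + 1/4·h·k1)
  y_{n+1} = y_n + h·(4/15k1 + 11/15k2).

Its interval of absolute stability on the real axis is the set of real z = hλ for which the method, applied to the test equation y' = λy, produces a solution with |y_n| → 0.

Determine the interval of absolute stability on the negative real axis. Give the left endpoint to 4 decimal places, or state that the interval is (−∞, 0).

Set f=λy, z=hλ:
  k1=λy_n ⇒ h·k1=z·y_n;  k2=λ(1+1/4z)y_n ⇒ h·k2=z(1+1/4z)y_n
  y_{n+1}/y_n = 1 + 4/15z + 11/15z(1+1/4z) = 1 + z + 11/60z²
  Hence R(z) = 1 + z + 11/60z².

Find x<0 with |R(x)|<1.
x=-1.53: |R|=0.1008
R=1: x+11/60x²=0 ⇒ x=−60/11=-5.4545; min R=1−1/(4·11/60)=-0.3636>−1
Confirm numerically:
  x=-4.975: |R|=0.56261 <1
  x=-4.635: |R|=0.30359 <1
  x=-4.471: |R|=0.19380 <1
  x=-5.972: |R|=1.56654 >1
  x=-5.581: |R|=1.12939 >1
Stable set (-5.4545, 0).

(-5.4545, 0).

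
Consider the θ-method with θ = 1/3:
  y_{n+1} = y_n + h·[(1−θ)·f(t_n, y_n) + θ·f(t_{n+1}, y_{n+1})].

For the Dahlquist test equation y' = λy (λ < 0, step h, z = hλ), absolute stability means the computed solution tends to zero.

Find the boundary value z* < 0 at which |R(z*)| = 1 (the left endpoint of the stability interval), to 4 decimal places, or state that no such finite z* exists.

z* = -6.0000.

Test eqn y'=λy, z=hλ:
  y_{n+1} = y_n + z·[2/3·y_n + 1/3·y_{n+1}] ⇒ (1 − 1/3z)y_{n+1} = (1 + 2/3z)y_n
  so R(z) = (1 + 2/3z)/(1 − 1/3z).

Boundary: |R(x)|=1, x<0.
x=-1.1: |R|=0.1951
R=−1: 1+2/3x = −1+1/3x ⇒ -1/3x=2 ⇒ x=2/(-1/3)=-6.0000
Confirm numerically:
  x=-5.130: |R|=0.89299 <1
  x=-3.721: |R|=0.66091 <1
  x=-3.669: |R|=0.65047 <1
  x=-2.557: |R|=0.38042 <1
  x=-6.536: |R|=1.05621 >1
  x=-6.179: |R|=1.01950 >1
Stable set (-6.0000, 0).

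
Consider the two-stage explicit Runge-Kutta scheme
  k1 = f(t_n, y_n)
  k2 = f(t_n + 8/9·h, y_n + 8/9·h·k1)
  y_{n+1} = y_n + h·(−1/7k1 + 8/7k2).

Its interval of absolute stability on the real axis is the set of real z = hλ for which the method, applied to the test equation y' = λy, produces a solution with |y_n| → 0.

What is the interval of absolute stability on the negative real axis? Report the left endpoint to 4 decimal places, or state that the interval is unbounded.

z∈(-0.9844,0).

With y'=λy (z=hλ):
  k1=λy_n ⇒ h·k1=z·y_n;  k2=λ(1+8/9z)y_n ⇒ h·k2=z(1+8/9z)y_n
  y_{n+1}/y_n = 1 − 1/7z + 8/7z(1+8/9z) = 1 + z + 64/63z²
  Hence R(z) = 1 + z + 64/63z².

Solve |R(x)|<1 on ℝ⁻.
x=-0.8: |R|=0.8502
R=1: x+64/63x²=0 ⇒ x=−63/64=-0.9844; min R=1−1/(4·64/63)=0.7539>−1
Confirm numerically:
  x=-0.677: |R|=0.78860 <1
  x=-0.596: |R|=0.76485 <1
  x=-0.547: |R|=0.75696 <1
  x=-1.420: |R|=1.62841 >1
  x=-1.097: |R|=1.12551 >1
So |R|<1 on (-0.9844, 0).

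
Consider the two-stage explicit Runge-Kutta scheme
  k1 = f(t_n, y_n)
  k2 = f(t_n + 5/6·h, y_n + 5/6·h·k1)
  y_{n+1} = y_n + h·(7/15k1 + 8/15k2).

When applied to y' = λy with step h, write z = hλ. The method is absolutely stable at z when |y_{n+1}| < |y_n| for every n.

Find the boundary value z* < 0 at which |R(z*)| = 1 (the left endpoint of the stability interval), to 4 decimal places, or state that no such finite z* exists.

With y'=λy (z=hλ):
  k1=λy_n ⇒ h·k1=z·y_n;  k2=λ(1+5/6z)y_n ⇒ h·k2=z(1+5/6z)y_n
  y_{n+1}/y_n = 1 + 7/15z + 8/15z(1+5/6z) = 1 + z + 4/9z²
  so R(z) = 1 + z + 4/9z².

Need |R(x)|<1, x<0.
x=-1.56: |R|=0.5216
R=1: x+4/9x²=0 ⇒ x=−9/4=-2.2500; min R=1−1/(4·4/9)=0.4375>−1
Confirm numerically:
  x=-2.002: |R|=0.77934 <1
  x=-1.936: |R|=0.72982 <1
  x=-1.713: |R|=0.59116 <1
  x=-1.257: |R|=0.44524 <1
  x=-2.559: |R|=1.35144 >1
  x=-2.309: |R|=1.06055 >1
So |R|<1 on (-2.2500, 0).

z* = -2.2500.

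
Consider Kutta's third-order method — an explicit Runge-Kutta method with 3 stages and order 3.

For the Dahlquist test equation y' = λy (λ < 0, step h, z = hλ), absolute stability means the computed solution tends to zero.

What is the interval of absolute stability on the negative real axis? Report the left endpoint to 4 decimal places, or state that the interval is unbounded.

With y'=λy (z=hλ):
  order 3, 3-stage ⇒ R(z)=1+z+z^2/2+z^3/6
  (e.g. R(-0.48)=0.61677, |R|=0.61677)

Find x<0 with |R(x)|<1.
x=-0.48: |R|=0.6168
|R(-2.86)|=1.6691 |R(-2.58)|=1.1141 |R(-2.5)|=0.9792
Bisect:
  x_lo=-2.9291 |R|=1.8277  x_hi=-0.3318 |R|=0.7172
  mid=-1.63043 |R|=0.02364 →hi
  mid=-2.27976 |R|=0.65588 →hi
  mid=-2.60443 |R|=1.15723 →lo
  mid=-2.44209 |R|=0.88755 →hi
  mid=-2.52326 |R|=1.01737 →lo
  mid=-2.48268 |R|=0.95124 →hi
  mid=-2.50297 |R|=0.98400 →hi
  mid=-2.51311 |R|=1.00061 →lo
  mid=-2.50804 |R|=0.99228 →hi
  mid=-2.51058 |R|=0.99644 →hi
  ...
  [-2.51280,-2.51264] ⇒ x*=-2.5127
Stable set (-2.5127, 0).

z∈(-2.5127,0).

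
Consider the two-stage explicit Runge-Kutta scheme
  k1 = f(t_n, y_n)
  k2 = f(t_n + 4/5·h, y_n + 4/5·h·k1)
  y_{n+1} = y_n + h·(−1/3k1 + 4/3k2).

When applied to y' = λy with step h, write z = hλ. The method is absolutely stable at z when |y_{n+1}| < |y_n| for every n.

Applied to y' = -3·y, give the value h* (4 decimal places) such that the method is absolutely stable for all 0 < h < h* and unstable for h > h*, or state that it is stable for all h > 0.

(-0.9375,0); λ=-3 ⇒ h* = (15/16)/3 = 0.3125.

On y'=λy, z=hλ:
  k1=λy_n ⇒ h·k1=z·y_n;  k2=λ(1+4/5z)y_n ⇒ h·k2=z(1+4/5z)y_n
  y_{n+1}/y_n = 1 − 1/3z + 4/3z(1+4/5z) = 1 + z + 16/15z²
  R(z) = 1 + z + 16/15z².

Need |R(x)|<1, x<0.
x=-0.81: |R|=0.8898
R=1: x+16/15x²=0 ⇒ x=−15/16=-0.9375; min R=1−1/(4·16/15)=0.7656>−1
Confirm numerically:
  x=-0.661: |R|=0.80505 <1
  x=-0.463: |R|=0.76566 <1
  x=-0.437: |R|=0.76670 <1
  x=-0.378: |R|=0.77441 <1
  x=-1.532: |R|=1.97149 >1
  x=-1.313: |R|=1.52590 >1
  x=-1.286: |R|=1.47805 >1
So |R|<1 on (-0.9375, 0).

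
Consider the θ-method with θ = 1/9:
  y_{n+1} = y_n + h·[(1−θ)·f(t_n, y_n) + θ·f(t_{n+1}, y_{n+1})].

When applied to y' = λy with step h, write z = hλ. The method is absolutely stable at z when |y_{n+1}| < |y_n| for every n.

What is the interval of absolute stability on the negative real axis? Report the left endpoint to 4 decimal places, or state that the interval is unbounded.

z∈(-2.5714,0).

Test eqn y'=λy, z=hλ:
  y_{n+1} = y_n + z·[8/9·y_n + 1/9·y_{n+1}] ⇒ (1 − 1/9z)y_{n+1} = (1 + 8/9z)y_n
  R(z) = (1 + 8/9z)/(1 − 1/9z).

Find x<0 with |R(x)|<1.
x=-1.13: |R|=0.0039
R=−1: 1+8/9x = −1+1/9x ⇒ -7/9x=2 ⇒ x=2/(-7/9)=-2.5714
Confirm numerically:
  x=-2.399: |R|=0.89411 <1
  x=-1.788: |R|=0.49166 <1
  x=-1.516: |R|=0.29745 <1
  x=-2.925: |R|=1.20755 >1
  x=-2.845: |R|=1.16167 >1
So |R|<1 on (-2.5714, 0).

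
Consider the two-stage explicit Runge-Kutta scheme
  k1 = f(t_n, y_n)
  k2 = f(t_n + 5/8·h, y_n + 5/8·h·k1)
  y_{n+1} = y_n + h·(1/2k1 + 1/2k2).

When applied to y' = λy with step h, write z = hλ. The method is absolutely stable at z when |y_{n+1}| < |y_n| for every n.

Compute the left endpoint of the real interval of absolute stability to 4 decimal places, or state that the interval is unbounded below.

Set f=λy, z=hλ:
  k1=λy_n ⇒ h·k1=z·y_n;  k2=λ(1+5/8z)y_n ⇒ h·k2=z(1+5/8z)y_n
  y_{n+1}/y_n = 1 + 1/2z + 1/2z(1+5/8z) = 1 + z + 5/16z²
  so R(z) = 1 + z + 5/16z².

Solve |R(x)|<1 on ℝ⁻.
x=-1.26: |R|=0.2361
R=1: x+5/16x²=0 ⇒ x=−16/5=-3.2000; min R=1−1/(4·5/16)=0.2000>−1
Confirm numerically:
  x=-1.496: |R|=0.20338 <1
  x=-1.371: |R|=0.21639 <1
  x=-1.299: |R|=0.22831 <1
  x=-1.292: |R|=0.22965 <1
  x=-3.736: |R|=1.62578 >1
  x=-3.431: |R|=1.24768 >1
So |R|<1 on (-3.2000, 0).

z* = -3.2000.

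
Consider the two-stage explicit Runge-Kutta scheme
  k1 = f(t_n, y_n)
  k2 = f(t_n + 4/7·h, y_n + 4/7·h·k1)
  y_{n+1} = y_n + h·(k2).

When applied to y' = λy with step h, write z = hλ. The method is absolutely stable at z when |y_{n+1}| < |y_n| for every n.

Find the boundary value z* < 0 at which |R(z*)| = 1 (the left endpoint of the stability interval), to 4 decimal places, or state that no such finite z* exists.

Test eqn y'=λy, z=hλ:
  k1=λy_n ⇒ h·k1=z·y_n;  k2=λ(1+4/7z)y_n ⇒ h·k2=z(1+4/7z)y_n
  y_{n+1}/y_n = 1 + z(1+4/7z) = 1 + z + 4/7z²
  Hence R(z) = 1 + z + 4/7z².

Need |R(x)|<1, x<0.
x=-1.11: |R|=0.5941
R=1: x+4/7x²=0 ⇒ x=−7/4=-1.7500; min R=1−1/(4·4/7)=0.5625>−1
Confirm numerically:
  x=-1.558: |R|=0.82907 <1
  x=-1.233: |R|=0.63574 <1
  x=-0.991: |R|=0.57019 <1
  x=-0.897: |R|=0.56278 <1
  x=-2.251: |R|=1.64443 >1
  x=-2.086: |R|=1.40051 >1
Stable set (-1.7500, 0).

left endpoint -1.7500.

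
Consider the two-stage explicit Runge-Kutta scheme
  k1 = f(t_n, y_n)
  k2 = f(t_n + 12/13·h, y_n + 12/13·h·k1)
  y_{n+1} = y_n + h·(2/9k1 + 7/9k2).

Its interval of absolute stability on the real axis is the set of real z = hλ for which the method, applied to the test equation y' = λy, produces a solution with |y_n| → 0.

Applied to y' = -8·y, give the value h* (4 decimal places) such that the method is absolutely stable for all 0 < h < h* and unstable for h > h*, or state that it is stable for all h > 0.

(-1.3929,0); λ=-8 ⇒ h* = (39/28)/8 = 0.1741.

Set f=λy, z=hλ:
  k1=λy_n ⇒ h·k1=z·y_n;  k2=λ(1+12/13z)y_n ⇒ h·k2=z(1+12/13z)y_n
  y_{n+1}/y_n = 1 + 2/9z + 7/9z(1+12/13z) = 1 + z + 28/39z²
  Hence R(z) = 1 + z + 28/39z².

Find x<0 with |R(x)|<1.
x=-1.05: |R|=0.7415
R=1: x+28/39x²=0 ⇒ x=−39/28=-1.3929; min R=1−1/(4·28/39)=0.6518>−1
Confirm numerically:
  x=-1.268: |R|=0.88634 <1
  x=-0.995: |R|=0.71579 <1
  x=-0.904: |R|=0.68272 <1
  x=-0.691: |R|=0.65181 <1
  x=-1.856: |R|=1.61714 >1
  x=-1.694: |R|=1.36625 >1
  x=-1.669: |R|=1.33089 >1
Stable set (-1.3929, 0).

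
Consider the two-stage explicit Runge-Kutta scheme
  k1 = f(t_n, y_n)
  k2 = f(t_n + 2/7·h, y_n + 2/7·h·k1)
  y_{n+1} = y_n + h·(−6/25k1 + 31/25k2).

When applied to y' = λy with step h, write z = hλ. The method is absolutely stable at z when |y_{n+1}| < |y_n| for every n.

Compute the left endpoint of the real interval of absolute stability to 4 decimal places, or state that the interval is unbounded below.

With y'=λy (z=hλ):
  k1=λy_n ⇒ h·k1=z·y_n;  k2=λ(1+2/7z)y_n ⇒ h·k2=z(1+2/7z)y_n
  y_{n+1}/y_n = 1 − 6/25z + 31/25z(1+2/7z) = 1 + z + 62/175z²
  ⇒ R(z) = 1 + z + 62/175z².

Boundary: |R(x)|=1, x<0.
x=-1.17: |R|=0.3150
R=1: x+62/175x²=0 ⇒ x=−175/62=-2.8226; min R=1−1/(4·62/175)=0.2944>−1
Confirm numerically:
  x=-2.709: |R|=0.89099 <1
  x=-2.161: |R|=0.49349 <1
  x=-1.692: |R|=0.32227 <1
  x=-1.306: |R|=0.29828 <1
  x=-3.306: |R|=1.56621 >1
  x=-3.224: |R|=1.45851 >1
  x=-3.081: |R|=1.28208 >1
Interval (-2.8226, 0).

left endpoint -2.8226.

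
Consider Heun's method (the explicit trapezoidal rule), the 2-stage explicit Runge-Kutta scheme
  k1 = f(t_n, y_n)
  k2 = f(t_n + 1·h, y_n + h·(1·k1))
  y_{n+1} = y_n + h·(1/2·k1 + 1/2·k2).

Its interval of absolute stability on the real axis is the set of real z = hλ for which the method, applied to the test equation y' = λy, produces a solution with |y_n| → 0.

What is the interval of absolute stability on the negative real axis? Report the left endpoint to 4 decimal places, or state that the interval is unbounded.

Set f=λy, z=hλ:
  order 2, 2-stage ⇒ R(z)=1+z+z^2/2
  (e.g. R(-0.75)=0.53125, |R|=0.53125)

Need |R(x)|<1, x<0.
x=-0.75: |R|=0.5312
|R(-1.92)|=0.9232 |R(-1.63)|=0.6985 |R(-0.6)|=0.5800
Bisect:
  x_lo=-2.6911 |R|=1.9299  x_hi=-0.3977 |R|=0.6814
  mid=-1.54437 |R|=0.64817 →hi
  mid=-2.11773 |R|=1.12466 →lo
  mid=-1.83105 |R|=0.84532 →hi
  mid=-1.97439 |R|=0.97472 →hi
  mid=-2.04606 |R|=1.04712 →lo
  mid=-2.01022 |R|=1.01028 →lo
  mid=-1.99231 |R|=0.99234 →hi
  mid=-2.00127 |R|=1.00127 →lo
  ...
  [-2.00001,-1.99987] ⇒ x*=-2.0000
Interval (-2.0000, 0).

z∈(-2.0000,0).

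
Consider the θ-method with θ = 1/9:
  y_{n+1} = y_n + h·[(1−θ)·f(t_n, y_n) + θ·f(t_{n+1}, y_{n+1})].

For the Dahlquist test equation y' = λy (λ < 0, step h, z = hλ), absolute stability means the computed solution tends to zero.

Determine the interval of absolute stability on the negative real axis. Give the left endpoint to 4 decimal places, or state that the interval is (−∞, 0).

On y'=λy, z=hλ:
  y_{n+1} = y_n + z·[8/9·y_n + 1/9·y_{n+1}] ⇒ (1 − 1/9z)y_{n+1} = (1 + 8/9z)y_n
  so R(z) = (1 + 8/9z)/(1 − 1/9z).

Find x<0 with |R(x)|<1.
x=-0.33: |R|=0.6817
R=−1: 1+8/9x = −1+1/9x ⇒ -7/9x=2 ⇒ x=2/(-7/9)=-2.5714
Confirm numerically:
  x=-2.017: |R|=0.64773 <1
  x=-1.937: |R|=0.59395 <1
  x=-1.455: |R|=0.25251 <1
  x=-2.881: |R|=1.18239 >1
  x=-2.689: |R|=1.07041 >1
So |R|<1 on (-2.5714, 0).

(-2.5714, 0).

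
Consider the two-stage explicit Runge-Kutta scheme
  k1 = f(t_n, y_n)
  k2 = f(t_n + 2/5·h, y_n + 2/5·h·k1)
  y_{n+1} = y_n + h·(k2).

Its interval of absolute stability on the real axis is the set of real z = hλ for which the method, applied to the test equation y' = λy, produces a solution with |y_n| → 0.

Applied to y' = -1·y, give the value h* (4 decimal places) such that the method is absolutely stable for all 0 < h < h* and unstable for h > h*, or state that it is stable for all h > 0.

Test eqn y'=λy, z=hλ:
  k1=λy_n ⇒ h·k1=z·y_n;  k2=λ(1+2/5z)y_n ⇒ h·k2=z(1+2/5z)y_n
  y_{n+1}/y_n = 1 + z(1+2/5z) = 1 + z + 2/5z²
  ⇒ R(z) = 1 + z + 2/5z².

Need |R(x)|<1, x<0.
x=-0.4: |R|=0.6640
R=1: x+2/5x²=0 ⇒ x=−5/2=-2.5000; min R=1−1/(4·2/5)=0.3750>−1
Confirm numerically:
  x=-1.990: |R|=0.59404 <1
  x=-1.827: |R|=0.50817 <1
  x=-1.584: |R|=0.41962 <1
  x=-1.388: |R|=0.38262 <1
  x=-2.745: |R|=1.26901 >1
  x=-2.622: |R|=1.12795 >1
So |R|<1 on (-2.5000, 0).

(-2.5000,0); λ=-1 ⇒ h* = (5/2)/1 = 2.5000.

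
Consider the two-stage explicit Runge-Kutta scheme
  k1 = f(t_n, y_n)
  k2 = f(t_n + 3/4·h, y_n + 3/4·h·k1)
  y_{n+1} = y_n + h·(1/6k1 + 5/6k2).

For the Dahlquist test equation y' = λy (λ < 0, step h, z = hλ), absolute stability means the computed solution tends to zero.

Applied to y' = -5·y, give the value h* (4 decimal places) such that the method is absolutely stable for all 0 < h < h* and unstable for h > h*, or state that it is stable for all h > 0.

With y'=λy (z=hλ):
  k1=λy_n ⇒ h·k1=z·y_n;  k2=λ(1+3/4z)y_n ⇒ h·k2=z(1+3/4z)y_n
  y_{n+1}/y_n = 1 + 1/6z + 5/6z(1+3/4z) = 1 + z + 5/8z²
  ⇒ R(z) = 1 + z + 5/8z².

Find x<0 with |R(x)|<1.
x=-0.76: |R|=0.6010
R=1: x+5/8x²=0 ⇒ x=−8/5=-1.6000; min R=1−1/(4·5/8)=0.6000>−1
Confirm numerically:
  x=-1.548: |R|=0.94969 <1
  x=-1.538: |R|=0.94040 <1
  x=-1.051: |R|=0.63938 <1
  x=-0.743: |R|=0.60203 <1
  x=-1.730: |R|=1.14056 >1
  x=-1.719: |R|=1.12785 >1
Stable set (-1.6000, 0).

(-1.6000,0); λ=-5 ⇒ h* = (8/5)/5 = 0.3200.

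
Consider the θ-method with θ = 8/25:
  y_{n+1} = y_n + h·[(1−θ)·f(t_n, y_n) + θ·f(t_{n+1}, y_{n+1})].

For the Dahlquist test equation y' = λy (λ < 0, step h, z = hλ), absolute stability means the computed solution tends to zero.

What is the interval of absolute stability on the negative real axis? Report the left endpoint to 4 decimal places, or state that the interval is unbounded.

z∈(-5.5556,0).

With y'=λy (z=hλ):
  y_{n+1} = y_n + z·[17/25·y_n + 8/25·y_{n+1}] ⇒ (1 − 8/25z)y_{n+1} = (1 + 17/25z)y_n
  so R(z) = (1 + 17/25z)/(1 − 8/25z).

Boundary: |R(x)|=1, x<0.
x=-0.55: |R|=0.5323
R=−1: 1+17/25x = −1+8/25x ⇒ -9/25x=2 ⇒ x=2/(-9/25)=-5.5556
Confirm numerically:
  x=-5.183: |R|=0.94955 <1
  x=-3.260: |R|=0.59554 <1
  x=-2.967: |R|=0.52198 <1
  x=-2.844: |R|=0.48894 <1
  x=-6.149: |R|=1.07199 >1
  x=-6.106: |R|=1.06708 >1
Interval (-5.5556, 0).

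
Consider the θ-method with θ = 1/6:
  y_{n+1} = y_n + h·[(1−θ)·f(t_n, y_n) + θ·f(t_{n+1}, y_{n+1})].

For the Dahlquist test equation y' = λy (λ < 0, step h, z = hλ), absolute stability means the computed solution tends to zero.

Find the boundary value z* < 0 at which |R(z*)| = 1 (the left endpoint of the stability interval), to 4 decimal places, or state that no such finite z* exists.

z* = -3.0000.

Set f=λy, z=hλ:
  y_{n+1} = y_n + z·[5/6·y_n + 1/6·y_{n+1}] ⇒ (1 − 1/6z)y_{n+1} = (1 + 5/6z)y_n
  R(z) = (1 + 5/6z)/(1 − 1/6z).

Boundary: |R(x)|=1, x<0.
x=-0.81: |R|=0.2863
R=−1: 1+5/6x = −1+1/6x ⇒ -2/3x=2 ⇒ x=2/(-2/3)=-3.0000
Confirm numerically:
  x=-2.787: |R|=0.90304 <1
  x=-2.213: |R|=0.61671 <1
  x=-2.119: |R|=0.56596 <1
  x=-1.245: |R|=0.03106 <1
  x=-3.236: |R|=1.10221 >1
  x=-3.103: |R|=1.04526 >1
Stable set (-3.0000, 0).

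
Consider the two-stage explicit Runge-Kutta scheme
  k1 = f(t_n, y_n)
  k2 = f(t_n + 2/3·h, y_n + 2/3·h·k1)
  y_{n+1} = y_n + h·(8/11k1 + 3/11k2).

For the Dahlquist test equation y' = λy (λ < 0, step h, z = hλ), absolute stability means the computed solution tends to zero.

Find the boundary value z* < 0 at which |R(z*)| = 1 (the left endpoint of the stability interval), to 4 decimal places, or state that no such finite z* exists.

left endpoint -5.5000.

With y'=λy (z=hλ):
  k1=λy_n ⇒ h·k1=z·y_n;  k2=λ(1+2/3z)y_n ⇒ h·k2=z(1+2/3z)y_n
  y_{n+1}/y_n = 1 + 8/11z + 3/11z(1+2/3z) = 1 + z + 2/11z²
  R(z) = 1 + z + 2/11z².

Need |R(x)|<1, x<0.
x=-0.7: |R|=0.3891
R=1: x+2/11x²=0 ⇒ x=−11/2=-5.5000; min R=1−1/(4·2/11)=-0.3750>−1
Confirm numerically:
  x=-5.414: |R|=0.91534 <1
  x=-4.772: |R|=0.36836 <1
  x=-4.394: |R|=0.11641 <1
  x=-6.001: |R|=1.54664 >1
  x=-5.739: |R|=1.24939 >1
  x=-5.718: |R|=1.22664 >1
Interval (-5.5000, 0).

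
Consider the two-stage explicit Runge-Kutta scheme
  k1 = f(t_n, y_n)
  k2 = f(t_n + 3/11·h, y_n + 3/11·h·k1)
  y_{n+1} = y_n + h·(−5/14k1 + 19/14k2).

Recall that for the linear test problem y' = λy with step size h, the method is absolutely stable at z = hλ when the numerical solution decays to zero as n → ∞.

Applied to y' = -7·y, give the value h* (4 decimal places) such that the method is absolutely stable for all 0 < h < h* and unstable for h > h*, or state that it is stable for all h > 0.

On y'=λy, z=hλ:
  k1=λy_n ⇒ h·k1=z·y_n;  k2=λ(1+3/11z)y_n ⇒ h·k2=z(1+3/11z)y_n
  y_{n+1}/y_n = 1 − 5/14z + 19/14z(1+3/11z) = 1 + z + 57/154z²
  so R(z) = 1 + z + 57/154z².

Find x<0 with |R(x)|<1.
x=-0.54: |R|=0.5679
R=1: x+57/154x²=0 ⇒ x=−154/57=-2.7018; min R=1−1/(4·57/154)=0.3246>−1
Confirm numerically:
  x=-2.653: |R|=0.95213 <1
  x=-2.290: |R|=0.65100 <1
  x=-1.745: |R|=0.38205 <1
  x=-1.240: |R|=0.32911 <1
  x=-3.088: |R|=1.44146 >1
  x=-3.086: |R|=1.43889 >1
Interval (-2.7018, 0).

(-2.7018,0); λ=-7 ⇒ h* = (154/57)/7 = 0.3860.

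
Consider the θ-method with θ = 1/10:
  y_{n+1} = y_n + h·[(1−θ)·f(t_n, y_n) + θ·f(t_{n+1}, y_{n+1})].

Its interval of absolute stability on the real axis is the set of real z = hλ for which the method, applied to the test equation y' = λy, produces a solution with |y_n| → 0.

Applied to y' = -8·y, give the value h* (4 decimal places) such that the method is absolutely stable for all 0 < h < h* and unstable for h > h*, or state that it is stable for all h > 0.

Test eqn y'=λy, z=hλ:
  y_{n+1} = y_n + z·[9/10·y_n + 1/10·y_{n+1}] ⇒ (1 − 1/10z)y_{n+1} = (1 + 9/10z)y_n
  R(z) = (1 + 9/10z)/(1 − 1/10z).

Boundary: |R(x)|=1, x<0.
x=-1.38: |R|=0.2127
R=−1: 1+9/10x = −1+1/10x ⇒ -4/5x=2 ⇒ x=2/(-4/5)=-2.5000
Confirm numerically:
  x=-1.768: |R|=0.50238 <1
  x=-1.526: |R|=0.32396 <1
  x=-1.492: |R|=0.29829 <1
  x=-1.305: |R|=0.15436 <1
  x=-2.743: |R|=1.15255 >1
  x=-2.669: |R|=1.10672 >1
Stable set (-2.5000, 0).

(-2.5000,0); λ=-8 ⇒ h* = (5/2)/8 = 0.3125.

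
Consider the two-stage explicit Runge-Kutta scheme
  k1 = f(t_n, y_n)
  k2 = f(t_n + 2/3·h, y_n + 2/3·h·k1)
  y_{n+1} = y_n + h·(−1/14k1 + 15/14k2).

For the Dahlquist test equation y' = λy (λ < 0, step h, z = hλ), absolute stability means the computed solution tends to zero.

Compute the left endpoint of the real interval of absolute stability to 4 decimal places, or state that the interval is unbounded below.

left endpoint -1.4000.

With y'=λy (z=hλ):
  k1=λy_n ⇒ h·k1=z·y_n;  k2=λ(1+2/3z)y_n ⇒ h·k2=z(1+2/3z)y_n
  y_{n+1}/y_n = 1 − 1/14z + 15/14z(1+2/3z) = 1 + z + 5/7z²
  Hence R(z) = 1 + z + 5/7z².

Need |R(x)|<1, x<0.
x=-1.31: |R|=0.9158
R=1: x+5/7x²=0 ⇒ x=−7/5=-1.4000; min R=1−1/(4·5/7)=0.6500>−1
Confirm numerically:
  x=-0.856: |R|=0.66738 <1
  x=-0.769: |R|=0.65340 <1
  x=-0.761: |R|=0.65266 <1
  x=-1.993: |R|=1.84418 >1
  x=-1.922: |R|=1.71663 >1
So |R|<1 on (-1.4000, 0).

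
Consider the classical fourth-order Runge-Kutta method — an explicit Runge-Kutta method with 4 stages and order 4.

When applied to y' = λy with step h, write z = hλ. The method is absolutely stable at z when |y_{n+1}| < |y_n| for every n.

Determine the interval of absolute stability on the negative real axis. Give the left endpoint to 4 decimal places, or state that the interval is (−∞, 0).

(-2.7853, 0).

With y'=λy (z=hλ):
  order 4, 4-stage ⇒ R(z)=1+z+z^2/2+z^3/6+z^4/24
  (e.g. R(-1.06)=0.35590, |R|=0.35590)

Solve |R(x)|<1 on ℝ⁻.
x=-1.06: |R|=0.3559
|R(-2.38)|=0.5422 |R(-1.57)|=0.2706 |R(-0.59)|=0.5549
Bisect:
  x_lo=-3.3309 |R|=2.1863  x_hi=-0.1289 |R|=0.8791
  mid=-1.72990 |R|=0.27671 →hi
  mid=-2.53042 |R|=0.67898 →hi
  mid=-2.93067 |R|=1.24225 →lo
  mid=-2.73054 |R|=0.92055 →hi
  mid=-2.83061 |R|=1.07050 →lo
  mid=-2.78058 |R|=0.99291 →hi
  mid=-2.80559 |R|=1.03104 →lo
  mid=-2.79309 |R|=1.01181 →lo
  mid=-2.78683 |R|=1.00232 →lo
  mid=-2.78370 |R|=0.99761 →hi
  ...
  [-2.78546,-2.78527] ⇒ x*=-2.7853
Stable set (-2.7853, 0).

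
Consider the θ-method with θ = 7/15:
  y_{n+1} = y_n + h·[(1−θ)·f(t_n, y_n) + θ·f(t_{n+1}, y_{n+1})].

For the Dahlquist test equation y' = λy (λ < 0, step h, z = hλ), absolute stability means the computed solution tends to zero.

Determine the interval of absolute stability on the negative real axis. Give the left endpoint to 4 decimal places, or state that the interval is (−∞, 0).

Test eqn y'=λy, z=hλ:
  y_{n+1} = y_n + z·[8/15·y_n + 7/15·y_{n+1}] ⇒ (1 − 7/15z)y_{n+1} = (1 + 8/15z)y_n
  ⇒ R(z) = (1 + 8/15z)/(1 − 7/15z).

Find x<0 with |R(x)|<1.
x=-1.15: |R|=0.2516
R=−1: 1+8/15x = −1+7/15x ⇒ -1/15x=2 ⇒ x=2/(-1/15)=-30.0000
Confirm numerically:
  x=-29.883: |R|=0.99948 <1
  x=-29.864: |R|=0.99939 <1
  x=-27.262: |R|=0.98670 <1
  x=-27.153: |R|=0.98612 <1
  x=-30.132: |R|=1.00058 >1
  x=-30.035: |R|=1.00016 >1
So |R|<1 on (-30.0000, 0).

(-30.0000, 0).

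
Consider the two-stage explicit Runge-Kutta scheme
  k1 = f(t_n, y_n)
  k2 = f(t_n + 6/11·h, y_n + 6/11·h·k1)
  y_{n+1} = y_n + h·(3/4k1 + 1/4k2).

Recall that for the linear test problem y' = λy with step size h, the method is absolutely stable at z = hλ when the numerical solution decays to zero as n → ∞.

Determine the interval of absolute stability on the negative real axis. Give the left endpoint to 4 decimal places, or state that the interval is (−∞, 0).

On y'=λy, z=hλ:
  k1=λy_n ⇒ h·k1=z·y_n;  k2=λ(1+6/11z)y_n ⇒ h·k2=z(1+6/11z)y_n
  y_{n+1}/y_n = 1 + 3/4z + 1/4z(1+6/11z) = 1 + z + 3/22z²
  ⇒ R(z) = 1 + z + 3/22z².

Find x<0 with |R(x)|<1.
x=-0.36: |R|=0.6577
R=1: x+3/22x²=0 ⇒ x=−22/3=-7.3333; min R=1−1/(4·3/22)=-0.8333>−1
Confirm numerically:
  x=-6.020: |R|=0.07813 <1
  x=-5.088: |R|=0.55785 <1
  x=-4.255: |R|=0.78613 <1
  x=-7.787: |R|=1.48173 >1
  x=-7.673: |R|=1.35540 >1
  x=-7.454: |R|=1.12265 >1
Interval (-7.3333, 0).

z∈(-7.3333,0).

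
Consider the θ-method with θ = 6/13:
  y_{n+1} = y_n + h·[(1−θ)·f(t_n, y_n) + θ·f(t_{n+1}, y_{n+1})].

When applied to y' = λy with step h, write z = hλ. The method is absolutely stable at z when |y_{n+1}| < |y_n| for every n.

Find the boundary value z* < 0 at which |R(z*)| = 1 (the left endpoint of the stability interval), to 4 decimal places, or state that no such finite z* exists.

On y'=λy, z=hλ:
  y_{n+1} = y_n + z·[7/13·y_n + 6/13·y_{n+1}] ⇒ (1 − 6/13z)y_{n+1} = (1 + 7/13z)y_n
  so R(z) = (1 + 7/13z)/(1 − 6/13z).

Boundary: |R(x)|=1, x<0.
x=-1.36: |R|=0.1645
R=−1: 1+7/13x = −1+6/13x ⇒ -1/13x=2 ⇒ x=2/(-1/13)=-26.0000
Confirm numerically:
  x=-25.160: |R|=0.99488 <1
  x=-13.448: |R|=0.86602 <1
  x=-12.425: |R|=0.84495 <1
  x=-11.333: |R|=0.81892 <1
  x=-26.581: |R|=1.00337 >1
  x=-26.147: |R|=1.00087 >1
  x=-26.068: |R|=1.00040 >1
Stable set (-26.0000, 0).

z* = -26.0000.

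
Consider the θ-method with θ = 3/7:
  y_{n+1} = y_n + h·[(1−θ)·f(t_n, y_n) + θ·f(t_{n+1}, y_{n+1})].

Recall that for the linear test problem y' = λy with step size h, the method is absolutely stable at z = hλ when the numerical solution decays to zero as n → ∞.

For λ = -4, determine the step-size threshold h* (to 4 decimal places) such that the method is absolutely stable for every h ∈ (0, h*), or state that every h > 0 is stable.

Test eqn y'=λy, z=hλ:
  y_{n+1} = y_n + z·[4/7·y_n + 3/7·y_{n+1}] ⇒ (1 − 3/7z)y_{n+1} = (1 + 4/7z)y_n
  ⇒ R(z) = (1 + 4/7z)/(1 − 3/7z).

Solve |R(x)|<1 on ℝ⁻.
x=-0.7: |R|=0.4615
R=−1: 1+4/7x = −1+3/7x ⇒ -1/7x=2 ⇒ x=2/(-1/7)=-14.0000
Confirm numerically:
  x=-13.744: |R|=0.99469 <1
  x=-12.879: |R|=0.97544 <1
  x=-9.932: |R|=0.88944 <1
  x=-14.520: |R|=1.01028 >1
  x=-14.030: |R|=1.00061 >1
Stable set (-14.0000, 0).

(-14.0000,0); λ=-4 ⇒ h* = (14)/4 = 3.5000.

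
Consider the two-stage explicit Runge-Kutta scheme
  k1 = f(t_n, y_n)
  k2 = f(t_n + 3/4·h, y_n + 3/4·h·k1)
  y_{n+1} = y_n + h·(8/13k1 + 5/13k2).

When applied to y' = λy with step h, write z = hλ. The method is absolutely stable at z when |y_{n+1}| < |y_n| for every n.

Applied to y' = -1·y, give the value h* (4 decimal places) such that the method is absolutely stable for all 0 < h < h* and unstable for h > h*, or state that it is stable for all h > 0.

On y'=λy, z=hλ:
  k1=λy_n ⇒ h·k1=z·y_n;  k2=λ(1+3/4z)y_n ⇒ h·k2=z(1+3/4z)y_n
  y_{n+1}/y_n = 1 + 8/13z + 5/13z(1+3/4z) = 1 + z + 15/52z²
  ⇒ R(z) = 1 + z + 15/52z².

Need |R(x)|<1, x<0.
x=-0.96: |R|=0.3058
R=1: x+15/52x²=0 ⇒ x=−52/15=-3.4667; min R=1−1/(4·15/52)=0.1333>−1
Confirm numerically:
  x=-2.555: |R|=0.32808 <1
  x=-2.540: |R|=0.32104 <1
  x=-2.446: |R|=0.27984 <1
  x=-4.051: |R|=1.68283 >1
  x=-3.796: |R|=1.36062 >1
  x=-3.636: |R|=1.17760 >1
Stable set (-3.4667, 0).

(-3.4667,0); λ=-1 ⇒ h* = (52/15)/1 = 3.4667.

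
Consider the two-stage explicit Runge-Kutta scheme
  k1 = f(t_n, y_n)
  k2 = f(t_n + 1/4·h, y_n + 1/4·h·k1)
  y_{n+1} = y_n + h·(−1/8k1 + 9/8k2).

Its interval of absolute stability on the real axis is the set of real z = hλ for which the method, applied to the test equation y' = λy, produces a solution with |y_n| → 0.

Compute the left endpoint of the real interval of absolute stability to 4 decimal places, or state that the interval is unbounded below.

left endpoint -3.5556.

Test eqn y'=λy, z=hλ:
  k1=λy_n ⇒ h·k1=z·y_n;  k2=λ(1+1/4z)y_n ⇒ h·k2=z(1+1/4z)y_n
  y_{n+1}/y_n = 1 − 1/8z + 9/8z(1+1/4z) = 1 + z + 9/32z²
  so R(z) = 1 + z + 9/32z².

Find x<0 with |R(x)|<1.
x=-1.02: |R|=0.2726
R=1: x+9/32x²=0 ⇒ x=−32/9=-3.5556; min R=1−1/(4·9/32)=0.1111>−1
Confirm numerically:
  x=-2.896: |R|=0.46279 <1
  x=-2.859: |R|=0.43990 <1
  x=-1.964: |R|=0.12086 <1
  x=-4.086: |R|=1.60958 >1
  x=-4.051: |R|=1.56448 >1
  x=-3.933: |R|=1.41751 >1
Interval (-3.5556, 0).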